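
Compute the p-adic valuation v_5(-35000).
v_5(-35000) = 4

v_5(n) is the largest exponent k such that 5^k divides n. Factor out: -35000 = -5^4 · 56. (Sign doesn't affect v_p.) So v_5(-35000) = 4.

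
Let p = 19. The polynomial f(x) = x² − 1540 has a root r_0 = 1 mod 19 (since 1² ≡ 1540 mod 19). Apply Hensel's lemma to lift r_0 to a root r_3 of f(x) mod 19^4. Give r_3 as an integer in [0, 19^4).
r_3 = 108529 (mod 130321)

Hensel's recurrence: r_{i+1} = r_i − f(r_i)·(f′(r_i))^{-1} mod 19^{i+2}, with f′(x) = 2x. Iterate:
  r_0 = 1 (mod 19)
  r_1 = 229 (mod 361)
  r_2 = 5644 (mod 6859)
  r_3 = 108529 (mod 130321)
Final: r_3 = 108529, and one checks f(r_3) ≡ 0 mod 19^4.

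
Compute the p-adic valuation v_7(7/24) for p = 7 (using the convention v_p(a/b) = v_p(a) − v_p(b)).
v_7(7/24) = 1

Factor powers of 7 from the numerator and denominator of the reduced fraction: 7 = 7^1 · 1 and 24 = 7^0 · 24. Apply v_p(a/b) = v_p(a) − v_p(b): v_7(7/24) = 1 − 0 = 1.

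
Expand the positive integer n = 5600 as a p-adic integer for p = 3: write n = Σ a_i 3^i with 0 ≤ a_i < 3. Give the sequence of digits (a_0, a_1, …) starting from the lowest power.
(a_0, a_1, …) = (2, 0, 1, 0, 0, 2, 1, 2)

Repeated division by 3 gives the digits low-to-high: 5600 = 2 + 1·3^2 + 2·3^5 + 1·3^6 + 2·3^7. Digit sequence: (2, 0, 1, 0, 0, 2, 1, 2).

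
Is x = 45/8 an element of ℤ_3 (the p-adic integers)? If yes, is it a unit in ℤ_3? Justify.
x ∈ ℤ_3 but not a unit; v_3(x) = 2 > 0

ℤ_3 = {x ∈ ℚ_3 : v_3(x) ≥ 0} and ℤ_3^× = {x ∈ ℤ_3 : v_3(x) = 0}. Here v_3(45/8) = v_3(num) − v_3(den) = 2; compare against these criteria.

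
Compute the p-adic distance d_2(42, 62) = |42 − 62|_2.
d_2(42, 62) = 1/4

Step 1 — x − y = 42 − 62 = -20. Step 2 — v_2(-20) = 2 (factor: -20 = −(2^2 · 5); the sign does not affect v_p). Step 3 — |x − y|_2 = 2^{-2} = 1/4.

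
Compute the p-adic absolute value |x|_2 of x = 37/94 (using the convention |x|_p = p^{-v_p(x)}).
|37/94|_2 = 2

Step 1 — compute v_2(x) by factoring powers of 2 out of the numerator and denominator: v_2(37/94) = -1. Step 2 — apply |x|_p = p^{-v_p(x)} = 2^{1} = 2.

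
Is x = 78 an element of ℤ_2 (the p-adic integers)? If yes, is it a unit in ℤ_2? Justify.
x ∈ ℤ_2 but not a unit; v_2(x) = 1 > 0

ℤ_2 = {x ∈ ℚ_2 : v_2(x) ≥ 0} and ℤ_2^× = {x ∈ ℤ_2 : v_2(x) = 0}. Here v_2(78) = v_2(num) − v_2(den) = 1; compare against these criteria.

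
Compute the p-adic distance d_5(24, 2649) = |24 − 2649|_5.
d_5(24, 2649) = 1/125

Step 1 — x − y = 24 − 2649 = -2625. Step 2 — v_5(-2625) = 3 (factor: -2625 = −(5^3 · 21); the sign does not affect v_p). Step 3 — |x − y|_5 = 5^{-3} = 1/125.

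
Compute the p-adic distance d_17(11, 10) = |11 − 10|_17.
d_17(11, 10) = 1

Step 1 — x − y = 11 − 10 = 1. Step 2 — v_17(1) = 0 (factor: 1 = (17^0 · 1); the sign does not affect v_p). Step 3 — |x − y|_17 = 17^{0} = 1.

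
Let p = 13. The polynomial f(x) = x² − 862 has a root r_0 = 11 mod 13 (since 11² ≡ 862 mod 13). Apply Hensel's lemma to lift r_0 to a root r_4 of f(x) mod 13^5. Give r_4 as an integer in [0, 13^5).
r_4 = 49047 (mod 371293)

Hensel's recurrence: r_{i+1} = r_i − f(r_i)·(f′(r_i))^{-1} mod 13^{i+2}, with f′(x) = 2x. Iterate:
  r_0 = 11 (mod 13)
  r_1 = 37 (mod 169)
  r_2 = 713 (mod 2197)
  r_3 = 20486 (mod 28561)
  r_4 = 49047 (mod 371293)
Final: r_4 = 49047, and one checks f(r_4) ≡ 0 mod 13^5.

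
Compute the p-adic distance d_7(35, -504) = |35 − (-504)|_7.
d_7(35, -504) = 1/49

Step 1 — x − y = 35 − (-504) = 539. Step 2 — v_7(539) = 2 (factor: 539 = (7^2 · 11); the sign does not affect v_p). Step 3 — |x − y|_7 = 7^{-2} = 1/49.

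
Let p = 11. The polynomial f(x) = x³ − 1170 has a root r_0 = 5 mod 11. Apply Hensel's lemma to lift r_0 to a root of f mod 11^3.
r_2 = 632 (mod 1331)

Hensel: r_{i+1} = r_i − f(r_i)/f′(r_i) mod 11^{i+2}, where f′(x) = 3x². Iterate:
  r_0 = 5 (mod 11)
  r_1 = 27 (mod 121)
  r_2 = 632 (mod 1331)
Final: r = 632 with f(r) ≡ 0 mod 11^3.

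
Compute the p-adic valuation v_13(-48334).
v_13(-48334) = 3

v_13(n) is the largest exponent k such that 13^k divides n. Factor out: -48334 = -13^3 · 22. (Sign doesn't affect v_p.) So v_13(-48334) = 3.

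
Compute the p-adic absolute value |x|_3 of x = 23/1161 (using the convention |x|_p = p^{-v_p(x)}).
|23/1161|_3 = 27

Step 1 — compute v_3(x) by factoring powers of 3 out of the numerator and denominator: v_3(23/1161) = -3. Step 2 — apply |x|_p = p^{-v_p(x)} = 3^{3} = 27.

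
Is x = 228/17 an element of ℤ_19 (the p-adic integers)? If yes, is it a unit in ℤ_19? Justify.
x ∈ ℤ_19 but not a unit; v_19(x) = 1 > 0

ℤ_19 = {x ∈ ℚ_19 : v_19(x) ≥ 0} and ℤ_19^× = {x ∈ ℤ_19 : v_19(x) = 0}. Here v_19(228/17) = v_19(num) − v_19(den) = 1; compare against these criteria.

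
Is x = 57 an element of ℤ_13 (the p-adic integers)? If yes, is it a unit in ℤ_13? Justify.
x ∈ ℤ_13^× (unit); v_13(x) = 0

ℤ_13 = {x ∈ ℚ_13 : v_13(x) ≥ 0} and ℤ_13^× = {x ∈ ℤ_13 : v_13(x) = 0}. Here v_13(57) = v_13(num) − v_13(den) = 0; compare against these criteria.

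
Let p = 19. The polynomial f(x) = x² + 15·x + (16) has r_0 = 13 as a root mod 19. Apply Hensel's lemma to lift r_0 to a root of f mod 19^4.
r_3 = 122145 (mod 130321)

Hensel: r_{i+1} = r_i − f(r_i)·(f′(r_i))^{-1} mod 19^{i+2}, f′(x) = 2x + 15. Iterate:
  r_0 = 13 (mod 19)
  r_1 = 127 (mod 361)
  r_2 = 5542 (mod 6859)
  r_3 = 122145 (mod 130321)
Final: r = 122145 satisfies f(r) ≡ 0 mod 19^4.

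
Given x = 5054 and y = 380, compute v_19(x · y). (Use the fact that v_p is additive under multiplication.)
v_19(1920520) = 3

v_p(x) = 2 (factor: 5054 = 19^2 · 14); v_p(y) = 1 (factor: 380 = 19^1 · 20). Additivity: v_p(xy) = v_p(x) + v_p(y) = 2 + 1 = 3. (Direct check: xy = 1920520 = 19^3 · (280).)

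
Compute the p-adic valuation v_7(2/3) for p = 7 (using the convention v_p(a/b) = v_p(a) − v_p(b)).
v_7(2/3) = 0

Factor powers of 7 from the numerator and denominator of the reduced fraction: 2 = 7^0 · 2 and 3 = 7^0 · 3. Apply v_p(a/b) = v_p(a) − v_p(b): v_7(2/3) = 0 − 0 = 0.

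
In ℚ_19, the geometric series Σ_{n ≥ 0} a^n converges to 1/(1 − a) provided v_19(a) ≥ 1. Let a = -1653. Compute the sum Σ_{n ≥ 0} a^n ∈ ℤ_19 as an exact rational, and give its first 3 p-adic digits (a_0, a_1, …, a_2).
Σ a^n = 1/(1 − a) = 1/1654;  first 3 digits = (1, 8, 2)

v_19(a) = 1 ≥ 1, so the series converges in ℤ_19 to 1/(1 − a) = 1/(1 − (-1653)) = 1/1654. Expand this rational in ℤ_19: compute digits iteratively via d_i = x_i mod 19, x_{i+1} = (x_i − d_i)/19. The first 3 digits are (1, 8, 2).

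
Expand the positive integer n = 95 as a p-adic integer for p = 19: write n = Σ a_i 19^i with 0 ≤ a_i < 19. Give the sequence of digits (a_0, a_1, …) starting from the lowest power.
(a_0, a_1, …) = (0, 5)

Repeated division by 19 gives the digits low-to-high: 95 = 5·19^1. Digit sequence: (0, 5).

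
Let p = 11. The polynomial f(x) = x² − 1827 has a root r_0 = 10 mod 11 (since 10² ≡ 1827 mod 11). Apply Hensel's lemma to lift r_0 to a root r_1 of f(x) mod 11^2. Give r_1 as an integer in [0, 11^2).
r_1 = 54 (mod 121)

Hensel's recurrence: r_{i+1} = r_i − f(r_i)·(f′(r_i))^{-1} mod 11^{i+2}, with f′(x) = 2x. Iterate:
  r_0 = 10 (mod 11)
  r_1 = 54 (mod 121)
Final: r_1 = 54, and one checks f(r_1) ≡ 0 mod 11^2.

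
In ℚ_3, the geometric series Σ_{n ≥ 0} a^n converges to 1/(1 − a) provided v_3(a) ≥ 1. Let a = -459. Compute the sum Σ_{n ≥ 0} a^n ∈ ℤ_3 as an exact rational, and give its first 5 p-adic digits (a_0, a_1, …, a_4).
Σ a^n = 1/(1 − a) = 1/460;  first 5 digits = (1, 0, 0, 1, 0)

v_3(a) = 3 ≥ 1, so the series converges in ℤ_3 to 1/(1 − a) = 1/(1 − (-459)) = 1/460. Expand this rational in ℤ_3: compute digits iteratively via d_i = x_i mod 3, x_{i+1} = (x_i − d_i)/3. The first 5 digits are (1, 0, 0, 1, 0).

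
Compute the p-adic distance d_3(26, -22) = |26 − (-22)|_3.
d_3(26, -22) = 1/3

Step 1 — x − y = 26 − (-22) = 48. Step 2 — v_3(48) = 1 (factor: 48 = (3^1 · 16); the sign does not affect v_p). Step 3 — |x − y|_3 = 3^{-1} = 1/3.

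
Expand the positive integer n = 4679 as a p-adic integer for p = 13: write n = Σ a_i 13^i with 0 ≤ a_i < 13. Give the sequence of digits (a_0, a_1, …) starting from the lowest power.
(a_0, a_1, …) = (12, 8, 1, 2)

Repeated division by 13 gives the digits low-to-high: 4679 = 12 + 8·13^1 + 1·13^2 + 2·13^3. Digit sequence: (12, 8, 1, 2).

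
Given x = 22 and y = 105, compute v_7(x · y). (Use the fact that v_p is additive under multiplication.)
v_7(2310) = 1

v_p(x) = 0 (factor: 22 = 7^0 · 22); v_p(y) = 1 (factor: 105 = 7^1 · 15). Additivity: v_p(xy) = v_p(x) + v_p(y) = 0 + 1 = 1. (Direct check: xy = 2310 = 7^1 · (330).)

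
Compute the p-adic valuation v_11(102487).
v_11(102487) = 4

v_11(n) is the largest exponent k such that 11^k divides n. Factor out: 102487 = 11^4 · 7. (Sign doesn't affect v_p.) So v_11(102487) = 4.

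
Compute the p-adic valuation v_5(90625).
v_5(90625) = 5

v_5(n) is the largest exponent k such that 5^k divides n. Factor out: 90625 = 5^5 · 29. (Sign doesn't affect v_p.) So v_5(90625) = 5.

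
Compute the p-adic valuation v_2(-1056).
v_2(-1056) = 5

v_2(n) is the largest exponent k such that 2^k divides n. Factor out: -1056 = -2^5 · 33. (Sign doesn't affect v_p.) So v_2(-1056) = 5.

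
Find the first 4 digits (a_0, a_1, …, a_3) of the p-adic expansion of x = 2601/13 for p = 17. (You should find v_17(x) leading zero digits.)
(a_0, …, a_3) = (0, 0, 2, 13)

v_17(2601/13) = 2, so a_0 = ... = a_1 = 0. Factor out: x = 17^2 · u with u = 9/13 a unit in ℤ_17. Expand u iteratively via a_{v+i} = u_i mod 17, u_{i+1} = (u_i − a_{v+i})/17:
  u_0 = 9/13;  a_2 = 2;  u_1 = (u_0 − 2)/17 = -1/13
  u_1 = -1/13;  a_3 = 13;  u_2 = (u_1 − 13)/17 = -10/13
Digits: (0, 0, 2, 13).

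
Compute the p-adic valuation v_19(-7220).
v_19(-7220) = 2

v_19(n) is the largest exponent k such that 19^k divides n. Factor out: -7220 = -19^2 · 20. (Sign doesn't affect v_p.) So v_19(-7220) = 2.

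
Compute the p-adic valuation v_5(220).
v_5(220) = 1

v_5(n) is the largest exponent k such that 5^k divides n. Factor out: 220 = 5^1 · 44. (Sign doesn't affect v_p.) So v_5(220) = 1.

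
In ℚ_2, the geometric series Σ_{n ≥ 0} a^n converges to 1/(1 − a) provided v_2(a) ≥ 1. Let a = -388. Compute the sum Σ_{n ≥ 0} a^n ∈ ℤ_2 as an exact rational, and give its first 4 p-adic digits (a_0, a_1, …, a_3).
Σ a^n = 1/(1 − a) = 1/389;  first 4 digits = (1, 0, 1, 1)

v_2(a) = 2 ≥ 1, so the series converges in ℤ_2 to 1/(1 − a) = 1/(1 − (-388)) = 1/389. Expand this rational in ℤ_2: compute digits iteratively via d_i = x_i mod 2, x_{i+1} = (x_i − d_i)/2. The first 4 digits are (1, 0, 1, 1).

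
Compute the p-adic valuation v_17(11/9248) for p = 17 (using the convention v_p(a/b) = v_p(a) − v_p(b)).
v_17(11/9248) = -2

Factor powers of 17 from the numerator and denominator of the reduced fraction: 11 = 17^0 · 11 and 9248 = 17^2 · 32. Apply v_p(a/b) = v_p(a) − v_p(b): v_17(11/9248) = 0 − 2 = -2.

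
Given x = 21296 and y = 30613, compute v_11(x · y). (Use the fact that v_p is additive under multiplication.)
v_11(651934448) = 6

v_p(x) = 3 (factor: 21296 = 11^3 · 16); v_p(y) = 3 (factor: 30613 = 11^3 · 23). Additivity: v_p(xy) = v_p(x) + v_p(y) = 3 + 3 = 6. (Direct check: xy = 651934448 = 11^6 · (368).)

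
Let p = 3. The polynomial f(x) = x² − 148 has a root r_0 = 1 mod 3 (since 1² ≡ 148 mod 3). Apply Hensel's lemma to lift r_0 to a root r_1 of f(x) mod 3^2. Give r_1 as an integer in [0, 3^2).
r_1 = 7 (mod 9)

Hensel's recurrence: r_{i+1} = r_i − f(r_i)·(f′(r_i))^{-1} mod 3^{i+2}, with f′(x) = 2x. Iterate:
  r_0 = 1 (mod 3)
  r_1 = 7 (mod 9)
Final: r_1 = 7, and one checks f(r_1) ≡ 0 mod 3^2.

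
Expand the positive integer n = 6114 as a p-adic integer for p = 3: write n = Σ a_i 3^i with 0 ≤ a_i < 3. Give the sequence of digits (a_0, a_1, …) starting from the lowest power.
(a_0, a_1, …) = (0, 1, 1, 1, 0, 1, 2, 2)

Repeated division by 3 gives the digits low-to-high: 6114 = 1·3^1 + 1·3^2 + 1·3^3 + 1·3^5 + 2·3^6 + 2·3^7. Digit sequence: (0, 1, 1, 1, 0, 1, 2, 2).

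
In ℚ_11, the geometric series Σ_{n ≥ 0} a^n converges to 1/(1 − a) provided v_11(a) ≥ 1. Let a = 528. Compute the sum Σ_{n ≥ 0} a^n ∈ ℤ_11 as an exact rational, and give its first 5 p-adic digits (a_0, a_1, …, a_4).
Σ a^n = 1/(1 − a) = -1/527;  first 5 digits = (1, 4, 9, 9, 10)

v_11(a) = 1 ≥ 1, so the series converges in ℤ_11 to 1/(1 − a) = 1/(1 − 528) = -1/527. Expand this rational in ℤ_11: compute digits iteratively via d_i = x_i mod 11, x_{i+1} = (x_i − d_i)/11. The first 5 digits are (1, 4, 9, 9, 10).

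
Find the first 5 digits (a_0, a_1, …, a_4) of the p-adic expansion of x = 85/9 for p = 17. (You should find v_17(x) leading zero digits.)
(a_0, …, a_4) = (0, 10, 7, 9, 7)

v_17(85/9) = 1, so a_0 = ... = a_0 = 0. Factor out: x = 17^1 · u with u = 5/9 a unit in ℤ_17. Expand u iteratively via a_{v+i} = u_i mod 17, u_{i+1} = (u_i − a_{v+i})/17:
  u_0 = 5/9;  a_1 = 10;  u_1 = (u_0 − 10)/17 = -5/9
  u_1 = -5/9;  a_2 = 7;  u_2 = (u_1 − 7)/17 = -4/9
  u_2 = -4/9;  a_3 = 9;  u_3 = (u_2 − 9)/17 = -5/9
  u_3 = -5/9;  a_4 = 7;  u_4 = (u_3 − 7)/17 = -4/9
Digits: (0, 10, 7, 9, 7).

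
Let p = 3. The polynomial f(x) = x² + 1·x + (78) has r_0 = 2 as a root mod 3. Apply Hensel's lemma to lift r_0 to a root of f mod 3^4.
r_3 = 32 (mod 81)

Hensel: r_{i+1} = r_i − f(r_i)·(f′(r_i))^{-1} mod 3^{i+2}, f′(x) = 2x + 1. Iterate:
  r_0 = 2 (mod 3)
  r_1 = 5 (mod 9)
  r_2 = 5 (mod 27)
  r_3 = 32 (mod 81)
Final: r = 32 satisfies f(r) ≡ 0 mod 3^4.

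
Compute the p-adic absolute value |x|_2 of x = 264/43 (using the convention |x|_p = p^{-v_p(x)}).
|264/43|_2 = 1/8

Step 1 — compute v_2(x) by factoring powers of 2 out of the numerator and denominator: v_2(264/43) = 3. Step 2 — apply |x|_p = p^{-v_p(x)} = 2^{-3} = 1/8.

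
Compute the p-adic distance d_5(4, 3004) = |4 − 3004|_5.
d_5(4, 3004) = 1/125

Step 1 — x − y = 4 − 3004 = -3000. Step 2 — v_5(-3000) = 3 (factor: -3000 = −(5^3 · 24); the sign does not affect v_p). Step 3 — |x − y|_5 = 5^{-3} = 1/125.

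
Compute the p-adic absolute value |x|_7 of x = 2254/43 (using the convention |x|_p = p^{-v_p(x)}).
|2254/43|_7 = 1/49

Step 1 — compute v_7(x) by factoring powers of 7 out of the numerator and denominator: v_7(2254/43) = 2. Step 2 — apply |x|_p = p^{-v_p(x)} = 7^{-2} = 1/49.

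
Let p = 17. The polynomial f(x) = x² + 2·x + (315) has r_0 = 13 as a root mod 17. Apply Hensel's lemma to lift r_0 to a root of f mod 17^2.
r_1 = 98 (mod 289)

Hensel: r_{i+1} = r_i − f(r_i)·(f′(r_i))^{-1} mod 17^{i+2}, f′(x) = 2x + 2. Iterate:
  r_0 = 13 (mod 17)
  r_1 = 98 (mod 289)
Final: r = 98 satisfies f(r) ≡ 0 mod 17^2.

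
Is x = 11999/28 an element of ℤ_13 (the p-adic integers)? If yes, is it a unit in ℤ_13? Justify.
x ∈ ℤ_13 but not a unit; v_13(x) = 2 > 0

ℤ_13 = {x ∈ ℚ_13 : v_13(x) ≥ 0} and ℤ_13^× = {x ∈ ℤ_13 : v_13(x) = 0}. Here v_13(11999/28) = v_13(num) − v_13(den) = 2; compare against these criteria.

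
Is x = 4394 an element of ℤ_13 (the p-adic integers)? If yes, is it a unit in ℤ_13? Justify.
x ∈ ℤ_13 but not a unit; v_13(x) = 3 > 0

ℤ_13 = {x ∈ ℚ_13 : v_13(x) ≥ 0} and ℤ_13^× = {x ∈ ℤ_13 : v_13(x) = 0}. Here v_13(4394) = v_13(num) − v_13(den) = 3; compare against these criteria.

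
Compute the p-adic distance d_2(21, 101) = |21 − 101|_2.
d_2(21, 101) = 1/16

Step 1 — x − y = 21 − 101 = -80. Step 2 — v_2(-80) = 4 (factor: -80 = −(2^4 · 5); the sign does not affect v_p). Step 3 — |x − y|_2 = 2^{-4} = 1/16.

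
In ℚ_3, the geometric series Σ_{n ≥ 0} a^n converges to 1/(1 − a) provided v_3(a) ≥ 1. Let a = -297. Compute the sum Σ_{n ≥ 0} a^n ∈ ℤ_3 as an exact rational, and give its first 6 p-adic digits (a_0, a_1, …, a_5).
Σ a^n = 1/(1 − a) = 1/298;  first 6 digits = (1, 0, 0, 1, 2, 1)

v_3(a) = 3 ≥ 1, so the series converges in ℤ_3 to 1/(1 − a) = 1/(1 − (-297)) = 1/298. Expand this rational in ℤ_3: compute digits iteratively via d_i = x_i mod 3, x_{i+1} = (x_i − d_i)/3. The first 6 digits are (1, 0, 0, 1, 2, 1).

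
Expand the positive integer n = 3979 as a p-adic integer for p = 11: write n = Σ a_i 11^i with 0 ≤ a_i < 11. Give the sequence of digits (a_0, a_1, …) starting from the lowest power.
(a_0, a_1, …) = (8, 9, 10, 2)

Repeated division by 11 gives the digits low-to-high: 3979 = 8 + 9·11^1 + 10·11^2 + 2·11^3. Digit sequence: (8, 9, 10, 2).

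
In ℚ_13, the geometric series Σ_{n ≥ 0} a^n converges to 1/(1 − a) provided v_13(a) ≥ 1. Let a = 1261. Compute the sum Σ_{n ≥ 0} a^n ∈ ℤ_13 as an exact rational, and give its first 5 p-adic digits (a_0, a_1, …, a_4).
Σ a^n = 1/(1 − a) = -1/1260;  first 5 digits = (1, 6, 4, 4, 5)

v_13(a) = 1 ≥ 1, so the series converges in ℤ_13 to 1/(1 − a) = 1/(1 − 1261) = -1/1260. Expand this rational in ℤ_13: compute digits iteratively via d_i = x_i mod 13, x_{i+1} = (x_i − d_i)/13. The first 5 digits are (1, 6, 4, 4, 5).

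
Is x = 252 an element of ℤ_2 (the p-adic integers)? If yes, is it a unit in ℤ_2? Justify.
x ∈ ℤ_2 but not a unit; v_2(x) = 2 > 0

ℤ_2 = {x ∈ ℚ_2 : v_2(x) ≥ 0} and ℤ_2^× = {x ∈ ℤ_2 : v_2(x) = 0}. Here v_2(252) = v_2(num) − v_2(den) = 2; compare against these criteria.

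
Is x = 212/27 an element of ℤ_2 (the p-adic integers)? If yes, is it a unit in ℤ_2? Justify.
x ∈ ℤ_2 but not a unit; v_2(x) = 2 > 0

ℤ_2 = {x ∈ ℚ_2 : v_2(x) ≥ 0} and ℤ_2^× = {x ∈ ℤ_2 : v_2(x) = 0}. Here v_2(212/27) = v_2(num) − v_2(den) = 2; compare against these criteria.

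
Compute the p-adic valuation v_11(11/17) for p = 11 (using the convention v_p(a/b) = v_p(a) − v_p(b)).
v_11(11/17) = 1

Factor powers of 11 from the numerator and denominator of the reduced fraction: 11 = 11^1 · 1 and 17 = 11^0 · 17. Apply v_p(a/b) = v_p(a) − v_p(b): v_11(11/17) = 1 − 0 = 1.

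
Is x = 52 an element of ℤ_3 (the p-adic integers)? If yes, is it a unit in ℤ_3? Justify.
x ∈ ℤ_3^× (unit); v_3(x) = 0

ℤ_3 = {x ∈ ℚ_3 : v_3(x) ≥ 0} and ℤ_3^× = {x ∈ ℤ_3 : v_3(x) = 0}. Here v_3(52) = v_3(num) − v_3(den) = 0; compare against these criteria.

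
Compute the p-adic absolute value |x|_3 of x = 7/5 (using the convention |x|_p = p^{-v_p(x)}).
|7/5|_3 = 1

Step 1 — compute v_3(x) by factoring powers of 3 out of the numerator and denominator: v_3(7/5) = 0. Step 2 — apply |x|_p = p^{-v_p(x)} = 3^{0} = 1.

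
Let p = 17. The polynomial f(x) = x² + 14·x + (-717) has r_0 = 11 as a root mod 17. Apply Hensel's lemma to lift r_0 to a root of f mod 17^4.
r_3 = 38380 (mod 83521)

Hensel: r_{i+1} = r_i − f(r_i)·(f′(r_i))^{-1} mod 17^{i+2}, f′(x) = 2x + 14. Iterate:
  r_0 = 11 (mod 17)
  r_1 = 232 (mod 289)
  r_2 = 3989 (mod 4913)
  r_3 = 38380 (mod 83521)
Final: r = 38380 satisfies f(r) ≡ 0 mod 17^4.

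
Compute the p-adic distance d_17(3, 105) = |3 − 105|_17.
d_17(3, 105) = 1/17

Step 1 — x − y = 3 − 105 = -102. Step 2 — v_17(-102) = 1 (factor: -102 = −(17^1 · 6); the sign does not affect v_p). Step 3 — |x − y|_17 = 17^{-1} = 1/17.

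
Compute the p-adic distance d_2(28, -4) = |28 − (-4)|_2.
d_2(28, -4) = 1/32

Step 1 — x − y = 28 − (-4) = 32. Step 2 — v_2(32) = 5 (factor: 32 = (2^5 · 1); the sign does not affect v_p). Step 3 — |x − y|_2 = 2^{-5} = 1/32.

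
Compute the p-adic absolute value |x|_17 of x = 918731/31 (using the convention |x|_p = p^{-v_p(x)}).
|918731/31|_17 = 1/83521

Step 1 — compute v_17(x) by factoring powers of 17 out of the numerator and denominator: v_17(918731/31) = 4. Step 2 — apply |x|_p = p^{-v_p(x)} = 17^{-4} = 1/83521.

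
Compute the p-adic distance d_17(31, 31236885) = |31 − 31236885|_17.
d_17(31, 31236885) = 1/1419857

Step 1 — x − y = 31 − 31236885 = -31236854. Step 2 — v_17(-31236854) = 5 (factor: -31236854 = −(17^5 · 22); the sign does not affect v_p). Step 3 — |x − y|_17 = 17^{-5} = 1/1419857.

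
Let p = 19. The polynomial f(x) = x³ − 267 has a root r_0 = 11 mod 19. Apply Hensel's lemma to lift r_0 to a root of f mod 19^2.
r_1 = 201 (mod 361)

Hensel: r_{i+1} = r_i − f(r_i)/f′(r_i) mod 19^{i+2}, where f′(x) = 3x². Iterate:
  r_0 = 11 (mod 19)
  r_1 = 201 (mod 361)
Final: r = 201 with f(r) ≡ 0 mod 19^2.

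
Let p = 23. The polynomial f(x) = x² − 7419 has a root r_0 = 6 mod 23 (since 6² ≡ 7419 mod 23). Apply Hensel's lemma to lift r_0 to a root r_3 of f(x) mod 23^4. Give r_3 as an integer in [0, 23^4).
r_3 = 206270 (mod 279841)

Hensel's recurrence: r_{i+1} = r_i − f(r_i)·(f′(r_i))^{-1} mod 23^{i+2}, with f′(x) = 2x. Iterate:
  r_0 = 6 (mod 23)
  r_1 = 489 (mod 529)
  r_2 = 11598 (mod 12167)
  r_3 = 206270 (mod 279841)
Final: r_3 = 206270, and one checks f(r_3) ≡ 0 mod 23^4.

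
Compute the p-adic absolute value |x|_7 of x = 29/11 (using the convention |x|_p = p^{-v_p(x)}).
|29/11|_7 = 1

Step 1 — compute v_7(x) by factoring powers of 7 out of the numerator and denominator: v_7(29/11) = 0. Step 2 — apply |x|_p = p^{-v_p(x)} = 7^{0} = 1.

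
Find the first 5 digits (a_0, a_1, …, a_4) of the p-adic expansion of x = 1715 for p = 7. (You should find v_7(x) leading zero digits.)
(a_0, …, a_4) = (0, 0, 0, 5, 0)

v_7(1715) = 3, so a_0 = ... = a_2 = 0. Factor out: x = 7^3 · u with u = 5 a unit in ℤ_7. Expand u iteratively via a_{v+i} = u_i mod 7, u_{i+1} = (u_i − a_{v+i})/7:
  u_0 = 5;  a_3 = 5;  u_1 = (u_0 − 5)/7 = 0
  u_1 = 0;  a_4 = 0;  u_2 = (u_1 − 0)/7 = 0
Digits: (0, 0, 0, 5, 0).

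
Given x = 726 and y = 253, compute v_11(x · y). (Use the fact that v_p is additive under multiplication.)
v_11(183678) = 3

v_p(x) = 2 (factor: 726 = 11^2 · 6); v_p(y) = 1 (factor: 253 = 11^1 · 23). Additivity: v_p(xy) = v_p(x) + v_p(y) = 2 + 1 = 3. (Direct check: xy = 183678 = 11^3 · (138).)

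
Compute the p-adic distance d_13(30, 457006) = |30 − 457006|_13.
d_13(30, 457006) = 1/28561

Step 1 — x − y = 30 − 457006 = -456976. Step 2 — v_13(-456976) = 4 (factor: -456976 = −(13^4 · 16); the sign does not affect v_p). Step 3 — |x − y|_13 = 13^{-4} = 1/28561.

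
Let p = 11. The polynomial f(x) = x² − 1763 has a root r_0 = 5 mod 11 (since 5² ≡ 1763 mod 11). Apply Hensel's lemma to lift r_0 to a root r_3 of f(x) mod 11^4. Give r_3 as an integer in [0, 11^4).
r_3 = 3712 (mod 14641)

Hensel's recurrence: r_{i+1} = r_i − f(r_i)·(f′(r_i))^{-1} mod 11^{i+2}, with f′(x) = 2x. Iterate:
  r_0 = 5 (mod 11)
  r_1 = 82 (mod 121)
  r_2 = 1050 (mod 1331)
  r_3 = 3712 (mod 14641)
Final: r_3 = 3712, and one checks f(r_3) ≡ 0 mod 11^4.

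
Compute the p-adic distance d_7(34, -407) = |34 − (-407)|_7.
d_7(34, -407) = 1/49

Step 1 — x − y = 34 − (-407) = 441. Step 2 — v_7(441) = 2 (factor: 441 = (7^2 · 9); the sign does not affect v_p). Step 3 — |x − y|_7 = 7^{-2} = 1/49.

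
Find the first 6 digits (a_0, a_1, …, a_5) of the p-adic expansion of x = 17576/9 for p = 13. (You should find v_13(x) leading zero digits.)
(a_0, …, a_5) = (0, 0, 0, 11, 5, 1)

v_13(17576/9) = 3, so a_0 = ... = a_2 = 0. Factor out: x = 13^3 · u with u = 8/9 a unit in ℤ_13. Expand u iteratively via a_{v+i} = u_i mod 13, u_{i+1} = (u_i − a_{v+i})/13:
  u_0 = 8/9;  a_3 = 11;  u_1 = (u_0 − 11)/13 = -7/9
  u_1 = -7/9;  a_4 = 5;  u_2 = (u_1 − 5)/13 = -4/9
  u_2 = -4/9;  a_5 = 1;  u_3 = (u_2 − 1)/13 = -1/9
Digits: (0, 0, 0, 11, 5, 1).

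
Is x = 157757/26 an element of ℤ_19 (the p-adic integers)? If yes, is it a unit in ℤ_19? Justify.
x ∈ ℤ_19 but not a unit; v_19(x) = 3 > 0

ℤ_19 = {x ∈ ℚ_19 : v_19(x) ≥ 0} and ℤ_19^× = {x ∈ ℤ_19 : v_19(x) = 0}. Here v_19(157757/26) = v_19(num) − v_19(den) = 3; compare against these criteria.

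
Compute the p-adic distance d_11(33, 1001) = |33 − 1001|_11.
d_11(33, 1001) = 1/121

Step 1 — x − y = 33 − 1001 = -968. Step 2 — v_11(-968) = 2 (factor: -968 = −(11^2 · 8); the sign does not affect v_p). Step 3 — |x − y|_11 = 11^{-2} = 1/121.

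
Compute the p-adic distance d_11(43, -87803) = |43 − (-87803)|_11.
d_11(43, -87803) = 1/14641

Step 1 — x − y = 43 − (-87803) = 87846. Step 2 — v_11(87846) = 4 (factor: 87846 = (11^4 · 6); the sign does not affect v_p). Step 3 — |x − y|_11 = 11^{-4} = 1/14641.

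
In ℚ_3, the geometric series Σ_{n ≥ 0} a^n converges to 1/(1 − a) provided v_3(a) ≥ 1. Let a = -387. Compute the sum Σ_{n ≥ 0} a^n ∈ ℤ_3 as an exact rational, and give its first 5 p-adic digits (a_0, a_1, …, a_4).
Σ a^n = 1/(1 − a) = 1/388;  first 5 digits = (1, 0, 2, 0, 2)

v_3(a) = 2 ≥ 1, so the series converges in ℤ_3 to 1/(1 − a) = 1/(1 − (-387)) = 1/388. Expand this rational in ℤ_3: compute digits iteratively via d_i = x_i mod 3, x_{i+1} = (x_i − d_i)/3. The first 5 digits are (1, 0, 2, 0, 2).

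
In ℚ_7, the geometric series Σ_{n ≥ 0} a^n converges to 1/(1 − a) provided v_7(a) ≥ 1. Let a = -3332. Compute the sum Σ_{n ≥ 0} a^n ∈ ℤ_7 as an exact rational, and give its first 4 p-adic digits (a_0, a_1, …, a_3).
Σ a^n = 1/(1 − a) = 1/3333;  first 4 digits = (1, 0, 2, 4)

v_7(a) = 2 ≥ 1, so the series converges in ℤ_7 to 1/(1 − a) = 1/(1 − (-3332)) = 1/3333. Expand this rational in ℤ_7: compute digits iteratively via d_i = x_i mod 7, x_{i+1} = (x_i − d_i)/7. The first 4 digits are (1, 0, 2, 4).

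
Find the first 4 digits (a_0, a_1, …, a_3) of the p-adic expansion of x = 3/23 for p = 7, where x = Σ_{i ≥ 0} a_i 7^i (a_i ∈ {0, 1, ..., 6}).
(a_0, …, a_3) = (5, 6, 3, 4)

v_7(3/23) = 0 (numerator and denominator both coprime to 7), so x ∈ ℤ_7^×. Compute digits iteratively via a_i = x_i mod 7, x_{i+1} = (x_i − a_i)/7, with x_0 = x:
  x_0 = 3/23;  a_0 = 5;  x_1 = (x_0 − 5)/7 = -16/23
  x_1 = -16/23;  a_1 = 6;  x_2 = (x_1 − 6)/7 = -22/23
  x_2 = -22/23;  a_2 = 3;  x_3 = (x_2 − 3)/7 = -13/23
  x_3 = -13/23;  a_3 = 4;  x_4 = (x_3 − 4)/7 = -15/23
Digits: (5, 6, 3, 4).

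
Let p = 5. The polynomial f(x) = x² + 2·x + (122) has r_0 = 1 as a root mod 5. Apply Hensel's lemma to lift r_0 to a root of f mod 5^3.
r_2 = 1 (mod 125)

Hensel: r_{i+1} = r_i − f(r_i)·(f′(r_i))^{-1} mod 5^{i+2}, f′(x) = 2x + 2. Iterate:
  r_0 = 1 (mod 5)
  r_1 = 1 (mod 25)
  r_2 = 1 (mod 125)
Final: r = 1 satisfies f(r) ≡ 0 mod 5^3.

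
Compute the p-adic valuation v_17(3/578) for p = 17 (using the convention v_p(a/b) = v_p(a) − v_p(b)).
v_17(3/578) = -2

Factor powers of 17 from the numerator and denominator of the reduced fraction: 3 = 17^0 · 3 and 578 = 17^2 · 2. Apply v_p(a/b) = v_p(a) − v_p(b): v_17(3/578) = 0 − 2 = -2.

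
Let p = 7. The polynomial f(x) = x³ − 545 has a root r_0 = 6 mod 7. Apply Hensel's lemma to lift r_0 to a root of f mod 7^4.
r_3 = 720 (mod 2401)

Hensel: r_{i+1} = r_i − f(r_i)/f′(r_i) mod 7^{i+2}, where f′(x) = 3x². Iterate:
  r_0 = 6 (mod 7)
  r_1 = 34 (mod 49)
  r_2 = 34 (mod 343)
  r_3 = 720 (mod 2401)
Final: r = 720 with f(r) ≡ 0 mod 7^4.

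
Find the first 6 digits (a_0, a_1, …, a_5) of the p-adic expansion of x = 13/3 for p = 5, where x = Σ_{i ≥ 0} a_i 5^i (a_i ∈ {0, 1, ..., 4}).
(a_0, …, a_5) = (1, 4, 1, 3, 1, 3)

v_5(13/3) = 0 (numerator and denominator both coprime to 5), so x ∈ ℤ_5^×. Compute digits iteratively via a_i = x_i mod 5, x_{i+1} = (x_i − a_i)/5, with x_0 = x:
  x_0 = 13/3;  a_0 = 1;  x_1 = (x_0 − 1)/5 = 2/3
  x_1 = 2/3;  a_1 = 4;  x_2 = (x_1 − 4)/5 = -2/3
  x_2 = -2/3;  a_2 = 1;  x_3 = (x_2 − 1)/5 = -1/3
  x_3 = -1/3;  a_3 = 3;  x_4 = (x_3 − 3)/5 = -2/3
  x_4 = -2/3;  a_4 = 1;  x_5 = (x_4 − 1)/5 = -1/3
  x_5 = -1/3;  a_5 = 3;  x_6 = (x_5 − 3)/5 = -2/3
Digits: (1, 4, 1, 3, 1, 3).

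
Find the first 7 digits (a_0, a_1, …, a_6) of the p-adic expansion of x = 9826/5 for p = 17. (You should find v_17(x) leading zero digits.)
(a_0, …, a_6) = (0, 0, 0, 14, 6, 3, 10)

v_17(9826/5) = 3, so a_0 = ... = a_2 = 0. Factor out: x = 17^3 · u with u = 2/5 a unit in ℤ_17. Expand u iteratively via a_{v+i} = u_i mod 17, u_{i+1} = (u_i − a_{v+i})/17:
  u_0 = 2/5;  a_3 = 14;  u_1 = (u_0 − 14)/17 = -4/5
  u_1 = -4/5;  a_4 = 6;  u_2 = (u_1 − 6)/17 = -2/5
  u_2 = -2/5;  a_5 = 3;  u_3 = (u_2 − 3)/17 = -1/5
  u_3 = -1/5;  a_6 = 10;  u_4 = (u_3 − 10)/17 = -3/5
Digits: (0, 0, 0, 14, 6, 3, 10).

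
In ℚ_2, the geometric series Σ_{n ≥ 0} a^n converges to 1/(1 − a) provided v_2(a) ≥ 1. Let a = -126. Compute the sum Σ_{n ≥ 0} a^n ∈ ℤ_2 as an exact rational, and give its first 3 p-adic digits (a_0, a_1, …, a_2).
Σ a^n = 1/(1 − a) = 1/127;  first 3 digits = (1, 1, 1)

v_2(a) = 1 ≥ 1, so the series converges in ℤ_2 to 1/(1 − a) = 1/(1 − (-126)) = 1/127. Expand this rational in ℤ_2: compute digits iteratively via d_i = x_i mod 2, x_{i+1} = (x_i − d_i)/2. The first 3 digits are (1, 1, 1).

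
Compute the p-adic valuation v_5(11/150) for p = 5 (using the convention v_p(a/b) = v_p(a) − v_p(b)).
v_5(11/150) = -2

Factor powers of 5 from the numerator and denominator of the reduced fraction: 11 = 5^0 · 11 and 150 = 5^2 · 6. Apply v_p(a/b) = v_p(a) − v_p(b): v_5(11/150) = 0 − 2 = -2.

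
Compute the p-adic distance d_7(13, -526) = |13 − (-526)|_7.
d_7(13, -526) = 1/49

Step 1 — x − y = 13 − (-526) = 539. Step 2 — v_7(539) = 2 (factor: 539 = (7^2 · 11); the sign does not affect v_p). Step 3 — |x − y|_7 = 7^{-2} = 1/49.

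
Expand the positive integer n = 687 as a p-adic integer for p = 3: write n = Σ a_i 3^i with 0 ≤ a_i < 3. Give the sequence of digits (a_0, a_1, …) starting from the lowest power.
(a_0, a_1, …) = (0, 1, 1, 1, 2, 2)

Repeated division by 3 gives the digits low-to-high: 687 = 1·3^1 + 1·3^2 + 1·3^3 + 2·3^4 + 2·3^5. Digit sequence: (0, 1, 1, 1, 2, 2).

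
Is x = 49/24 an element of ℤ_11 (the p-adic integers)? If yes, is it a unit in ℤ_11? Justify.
x ∈ ℤ_11^× (unit); v_11(x) = 0

ℤ_11 = {x ∈ ℚ_11 : v_11(x) ≥ 0} and ℤ_11^× = {x ∈ ℤ_11 : v_11(x) = 0}. Here v_11(49/24) = v_11(num) − v_11(den) = 0; compare against these criteria.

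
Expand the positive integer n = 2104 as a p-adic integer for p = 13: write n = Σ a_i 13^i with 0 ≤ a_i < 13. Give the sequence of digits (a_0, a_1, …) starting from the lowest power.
(a_0, a_1, …) = (11, 5, 12)

Repeated division by 13 gives the digits low-to-high: 2104 = 11 + 5·13^1 + 12·13^2. Digit sequence: (11, 5, 12).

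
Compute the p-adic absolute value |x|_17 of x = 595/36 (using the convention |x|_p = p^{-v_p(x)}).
|595/36|_17 = 1/17

Step 1 — compute v_17(x) by factoring powers of 17 out of the numerator and denominator: v_17(595/36) = 1. Step 2 — apply |x|_p = p^{-v_p(x)} = 17^{-1} = 1/17.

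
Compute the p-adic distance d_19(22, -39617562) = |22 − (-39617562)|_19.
d_19(22, -39617562) = 1/2476099

Step 1 — x − y = 22 − (-39617562) = 39617584. Step 2 — v_19(39617584) = 5 (factor: 39617584 = (19^5 · 16); the sign does not affect v_p). Step 3 — |x − y|_19 = 19^{-5} = 1/2476099.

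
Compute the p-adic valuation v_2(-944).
v_2(-944) = 4

v_2(n) is the largest exponent k such that 2^k divides n. Factor out: -944 = -2^4 · 59. (Sign doesn't affect v_p.) So v_2(-944) = 4.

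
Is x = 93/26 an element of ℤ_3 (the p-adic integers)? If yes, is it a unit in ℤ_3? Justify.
x ∈ ℤ_3 but not a unit; v_3(x) = 1 > 0

ℤ_3 = {x ∈ ℚ_3 : v_3(x) ≥ 0} and ℤ_3^× = {x ∈ ℤ_3 : v_3(x) = 0}. Here v_3(93/26) = v_3(num) − v_3(den) = 1; compare against these criteria.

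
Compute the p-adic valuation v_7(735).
v_7(735) = 2

v_7(n) is the largest exponent k such that 7^k divides n. Factor out: 735 = 7^2 · 15. (Sign doesn't affect v_p.) So v_7(735) = 2.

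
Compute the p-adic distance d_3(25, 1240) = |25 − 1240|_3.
d_3(25, 1240) = 1/243

Step 1 — x − y = 25 − 1240 = -1215. Step 2 — v_3(-1215) = 5 (factor: -1215 = −(3^5 · 5); the sign does not affect v_p). Step 3 — |x − y|_3 = 3^{-5} = 1/243.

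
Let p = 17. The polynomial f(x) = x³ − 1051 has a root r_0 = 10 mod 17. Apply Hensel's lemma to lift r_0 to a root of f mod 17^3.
r_2 = 3614 (mod 4913)

Hensel: r_{i+1} = r_i − f(r_i)/f′(r_i) mod 17^{i+2}, where f′(x) = 3x². Iterate:
  r_0 = 10 (mod 17)
  r_1 = 146 (mod 289)
  r_2 = 3614 (mod 4913)
Final: r = 3614 with f(r) ≡ 0 mod 17^3.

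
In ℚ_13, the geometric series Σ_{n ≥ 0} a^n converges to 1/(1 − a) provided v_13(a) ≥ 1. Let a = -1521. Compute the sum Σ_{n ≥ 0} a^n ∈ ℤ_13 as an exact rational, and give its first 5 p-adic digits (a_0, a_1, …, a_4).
Σ a^n = 1/(1 − a) = 1/1522;  first 5 digits = (1, 0, 4, 12, 2)

v_13(a) = 2 ≥ 1, so the series converges in ℤ_13 to 1/(1 − a) = 1/(1 − (-1521)) = 1/1522. Expand this rational in ℤ_13: compute digits iteratively via d_i = x_i mod 13, x_{i+1} = (x_i − d_i)/13. The first 5 digits are (1, 0, 4, 12, 2).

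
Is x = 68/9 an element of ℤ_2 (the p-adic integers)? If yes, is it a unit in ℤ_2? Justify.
x ∈ ℤ_2 but not a unit; v_2(x) = 2 > 0

ℤ_2 = {x ∈ ℚ_2 : v_2(x) ≥ 0} and ℤ_2^× = {x ∈ ℤ_2 : v_2(x) = 0}. Here v_2(68/9) = v_2(num) − v_2(den) = 2; compare against these criteria.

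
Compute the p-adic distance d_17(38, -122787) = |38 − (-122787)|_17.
d_17(38, -122787) = 1/4913

Step 1 — x − y = 38 − (-122787) = 122825. Step 2 — v_17(122825) = 3 (factor: 122825 = (17^3 · 25); the sign does not affect v_p). Step 3 — |x − y|_17 = 17^{-3} = 1/4913.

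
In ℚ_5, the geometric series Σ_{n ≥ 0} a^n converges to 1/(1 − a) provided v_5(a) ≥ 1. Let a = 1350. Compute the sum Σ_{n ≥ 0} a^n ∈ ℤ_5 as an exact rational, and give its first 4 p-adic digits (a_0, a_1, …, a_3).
Σ a^n = 1/(1 − a) = -1/1349;  first 4 digits = (1, 0, 4, 0)

v_5(a) = 2 ≥ 1, so the series converges in ℤ_5 to 1/(1 − a) = 1/(1 − 1350) = -1/1349. Expand this rational in ℤ_5: compute digits iteratively via d_i = x_i mod 5, x_{i+1} = (x_i − d_i)/5. The first 4 digits are (1, 0, 4, 0).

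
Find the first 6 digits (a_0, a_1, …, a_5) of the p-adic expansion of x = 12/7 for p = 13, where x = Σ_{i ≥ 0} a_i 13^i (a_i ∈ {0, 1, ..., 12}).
(a_0, …, a_5) = (11, 3, 9, 3, 9, 3)

v_13(12/7) = 0 (numerator and denominator both coprime to 13), so x ∈ ℤ_13^×. Compute digits iteratively via a_i = x_i mod 13, x_{i+1} = (x_i − a_i)/13, with x_0 = x:
  x_0 = 12/7;  a_0 = 11;  x_1 = (x_0 − 11)/13 = -5/7
  x_1 = -5/7;  a_1 = 3;  x_2 = (x_1 − 3)/13 = -2/7
  x_2 = -2/7;  a_2 = 9;  x_3 = (x_2 − 9)/13 = -5/7
  x_3 = -5/7;  a_3 = 3;  x_4 = (x_3 − 3)/13 = -2/7
  x_4 = -2/7;  a_4 = 9;  x_5 = (x_4 − 9)/13 = -5/7
  x_5 = -5/7;  a_5 = 3;  x_6 = (x_5 − 3)/13 = -2/7
Digits: (11, 3, 9, 3, 9, 3).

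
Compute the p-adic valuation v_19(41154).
v_19(41154) = 3

v_19(n) is the largest exponent k such that 19^k divides n. Factor out: 41154 = 19^3 · 6. (Sign doesn't affect v_p.) So v_19(41154) = 3.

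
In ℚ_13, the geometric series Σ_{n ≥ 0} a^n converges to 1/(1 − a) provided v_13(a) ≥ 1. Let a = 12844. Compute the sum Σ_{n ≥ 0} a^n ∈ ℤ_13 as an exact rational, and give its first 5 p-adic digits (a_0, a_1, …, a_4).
Σ a^n = 1/(1 − a) = -1/12843;  first 5 digits = (1, 0, 11, 5, 4)

v_13(a) = 2 ≥ 1, so the series converges in ℤ_13 to 1/(1 − a) = 1/(1 − 12844) = -1/12843. Expand this rational in ℤ_13: compute digits iteratively via d_i = x_i mod 13, x_{i+1} = (x_i − d_i)/13. The first 5 digits are (1, 0, 11, 5, 4).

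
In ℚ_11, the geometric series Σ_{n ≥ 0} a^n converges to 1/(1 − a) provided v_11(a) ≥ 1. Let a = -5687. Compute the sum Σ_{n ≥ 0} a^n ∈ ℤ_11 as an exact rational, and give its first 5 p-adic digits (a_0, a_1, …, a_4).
Σ a^n = 1/(1 − a) = 1/5688;  first 5 digits = (1, 0, 8, 6, 8)

v_11(a) = 2 ≥ 1, so the series converges in ℤ_11 to 1/(1 − a) = 1/(1 − (-5687)) = 1/5688. Expand this rational in ℤ_11: compute digits iteratively via d_i = x_i mod 11, x_{i+1} = (x_i − d_i)/11. The first 5 digits are (1, 0, 8, 6, 8).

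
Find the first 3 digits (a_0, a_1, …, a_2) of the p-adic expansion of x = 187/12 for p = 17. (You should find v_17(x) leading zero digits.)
(a_0, …, a_2) = (0, 8, 1)

v_17(187/12) = 1, so a_0 = ... = a_0 = 0. Factor out: x = 17^1 · u with u = 11/12 a unit in ℤ_17. Expand u iteratively via a_{v+i} = u_i mod 17, u_{i+1} = (u_i − a_{v+i})/17:
  u_0 = 11/12;  a_1 = 8;  u_1 = (u_0 − 8)/17 = -5/12
  u_1 = -5/12;  a_2 = 1;  u_2 = (u_1 − 1)/17 = -1/12
Digits: (0, 8, 1).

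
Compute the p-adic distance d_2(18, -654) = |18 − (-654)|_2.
d_2(18, -654) = 1/32

Step 1 — x − y = 18 − (-654) = 672. Step 2 — v_2(672) = 5 (factor: 672 = (2^5 · 21); the sign does not affect v_p). Step 3 — |x − y|_2 = 2^{-5} = 1/32.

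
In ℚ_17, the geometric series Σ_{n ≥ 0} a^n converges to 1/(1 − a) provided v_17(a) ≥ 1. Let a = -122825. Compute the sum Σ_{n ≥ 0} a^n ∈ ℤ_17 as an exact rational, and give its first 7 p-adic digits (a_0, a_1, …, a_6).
Σ a^n = 1/(1 − a) = 1/122826;  first 7 digits = (1, 0, 0, 9, 15, 16, 12)

v_17(a) = 3 ≥ 1, so the series converges in ℤ_17 to 1/(1 − a) = 1/(1 − (-122825)) = 1/122826. Expand this rational in ℤ_17: compute digits iteratively via d_i = x_i mod 17, x_{i+1} = (x_i − d_i)/17. The first 7 digits are (1, 0, 0, 9, 15, 16, 12).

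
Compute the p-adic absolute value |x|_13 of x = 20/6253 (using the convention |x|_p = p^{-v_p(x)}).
|20/6253|_13 = 169

Step 1 — compute v_13(x) by factoring powers of 13 out of the numerator and denominator: v_13(20/6253) = -2. Step 2 — apply |x|_p = p^{-v_p(x)} = 13^{2} = 169.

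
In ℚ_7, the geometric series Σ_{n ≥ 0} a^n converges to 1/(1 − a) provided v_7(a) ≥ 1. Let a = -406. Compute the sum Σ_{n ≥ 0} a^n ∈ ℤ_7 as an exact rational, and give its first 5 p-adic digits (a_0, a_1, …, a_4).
Σ a^n = 1/(1 − a) = 1/407;  first 5 digits = (1, 5, 2, 2, 1)

v_7(a) = 1 ≥ 1, so the series converges in ℤ_7 to 1/(1 − a) = 1/(1 − (-406)) = 1/407. Expand this rational in ℤ_7: compute digits iteratively via d_i = x_i mod 7, x_{i+1} = (x_i − d_i)/7. The first 5 digits are (1, 5, 2, 2, 1).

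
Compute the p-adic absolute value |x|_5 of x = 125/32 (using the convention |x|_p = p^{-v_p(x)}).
|125/32|_5 = 1/125

Step 1 — compute v_5(x) by factoring powers of 5 out of the numerator and denominator: v_5(125/32) = 3. Step 2 — apply |x|_p = p^{-v_p(x)} = 5^{-3} = 1/125.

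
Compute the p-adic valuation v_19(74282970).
v_19(74282970) = 5

v_19(n) is the largest exponent k such that 19^k divides n. Factor out: 74282970 = 19^5 · 30. (Sign doesn't affect v_p.) So v_19(74282970) = 5.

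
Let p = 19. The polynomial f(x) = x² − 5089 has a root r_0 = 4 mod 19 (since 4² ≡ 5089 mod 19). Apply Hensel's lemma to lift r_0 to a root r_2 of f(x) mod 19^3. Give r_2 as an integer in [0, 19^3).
r_2 = 5286 (mod 6859)

Hensel's recurrence: r_{i+1} = r_i − f(r_i)·(f′(r_i))^{-1} mod 19^{i+2}, with f′(x) = 2x. Iterate:
  r_0 = 4 (mod 19)
  r_1 = 232 (mod 361)
  r_2 = 5286 (mod 6859)
Final: r_2 = 5286, and one checks f(r_2) ≡ 0 mod 19^3.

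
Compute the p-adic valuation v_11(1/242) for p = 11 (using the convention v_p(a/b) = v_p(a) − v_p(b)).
v_11(1/242) = -2

Factor powers of 11 from the numerator and denominator of the reduced fraction: 1 = 11^0 · 1 and 242 = 11^2 · 2. Apply v_p(a/b) = v_p(a) − v_p(b): v_11(1/242) = 0 − 2 = -2.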